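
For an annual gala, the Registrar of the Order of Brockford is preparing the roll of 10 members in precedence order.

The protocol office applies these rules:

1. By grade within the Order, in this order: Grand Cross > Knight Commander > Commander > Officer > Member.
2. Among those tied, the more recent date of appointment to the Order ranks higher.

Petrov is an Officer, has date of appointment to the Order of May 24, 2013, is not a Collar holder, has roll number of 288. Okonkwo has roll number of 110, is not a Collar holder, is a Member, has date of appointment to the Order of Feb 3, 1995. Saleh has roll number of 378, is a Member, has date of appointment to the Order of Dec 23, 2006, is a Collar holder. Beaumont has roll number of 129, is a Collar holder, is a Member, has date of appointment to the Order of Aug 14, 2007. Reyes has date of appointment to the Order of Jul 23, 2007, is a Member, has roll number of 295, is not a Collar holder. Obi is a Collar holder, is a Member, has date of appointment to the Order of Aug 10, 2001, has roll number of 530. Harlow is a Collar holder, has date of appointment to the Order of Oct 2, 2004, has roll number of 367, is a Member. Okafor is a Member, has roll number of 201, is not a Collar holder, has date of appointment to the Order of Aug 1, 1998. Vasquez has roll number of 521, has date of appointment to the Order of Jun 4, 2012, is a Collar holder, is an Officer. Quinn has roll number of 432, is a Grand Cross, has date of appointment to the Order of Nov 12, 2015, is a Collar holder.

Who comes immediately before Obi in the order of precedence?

By grade within the Order: Quinn (Grand Cross); then Petrov and Vasquez (Officer); then Beaumont, Reyes, Saleh, Harlow, Obi, Okafor and Okonkwo (Member).
Among Petrov and Vasquez, by date of appointment to the Order (later first): Petrov (May 24, 2013) before Vasquez (Jun 4, 2012).
Among Beaumont, Reyes, Saleh, Harlow, Obi, Okafor and Okonkwo, by date of appointment to the Order (later first): Beaumont (Aug 14, 2007) before Reyes (Jul 23, 2007) before Saleh (Dec 23, 2006) before Harlow (Oct 2, 2004) before Obi (Aug 10, 2001) before Okafor (Aug 1, 1998) before Okonkwo (Feb 3, 1995).
Order: Quinn, Petrov, Vasquez, Beaumont, Reyes, Saleh, Harlow, Obi, Okafor, Okonkwo.

Harlow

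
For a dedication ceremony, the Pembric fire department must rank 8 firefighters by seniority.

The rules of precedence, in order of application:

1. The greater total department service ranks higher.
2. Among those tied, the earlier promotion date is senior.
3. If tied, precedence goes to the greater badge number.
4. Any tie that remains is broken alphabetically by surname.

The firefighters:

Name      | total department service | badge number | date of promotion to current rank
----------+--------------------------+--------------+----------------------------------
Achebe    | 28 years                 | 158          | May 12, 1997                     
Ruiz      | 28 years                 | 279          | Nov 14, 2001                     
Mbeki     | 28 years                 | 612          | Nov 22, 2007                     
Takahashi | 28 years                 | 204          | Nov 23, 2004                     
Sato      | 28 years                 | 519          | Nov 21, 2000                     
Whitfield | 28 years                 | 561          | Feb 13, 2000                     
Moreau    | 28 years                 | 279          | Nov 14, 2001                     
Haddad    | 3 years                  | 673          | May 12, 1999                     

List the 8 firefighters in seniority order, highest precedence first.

By total department service (higher first): Achebe, Whitfield, Sato, Moreau, Ruiz, Takahashi and Mbeki (each 28 years); then Haddad (3 years).
Among Achebe, Whitfield, Sato, Moreau, Ruiz, Takahashi and Mbeki, by date of promotion to current rank (earlier first): Achebe (May 12, 1997) before Whitfield (Feb 13, 2000) before Sato (Nov 21, 2000) before Moreau and Ruiz (Nov 14, 2001) before Takahashi (Nov 23, 2004) before Mbeki (Nov 22, 2007).
Moreau and Ruiz both have badge number 279, so the next rule applies.
Among Moreau and Ruiz, alphabetically by surname: Moreau before Ruiz.
Full order: Achebe, Whitfield, Sato, Moreau, Ruiz, Takahashi, Mbeki, Haddad.

Achebe, Whitfield, Sato, Moreau, Ruiz, Takahashi, Mbeki, Haddad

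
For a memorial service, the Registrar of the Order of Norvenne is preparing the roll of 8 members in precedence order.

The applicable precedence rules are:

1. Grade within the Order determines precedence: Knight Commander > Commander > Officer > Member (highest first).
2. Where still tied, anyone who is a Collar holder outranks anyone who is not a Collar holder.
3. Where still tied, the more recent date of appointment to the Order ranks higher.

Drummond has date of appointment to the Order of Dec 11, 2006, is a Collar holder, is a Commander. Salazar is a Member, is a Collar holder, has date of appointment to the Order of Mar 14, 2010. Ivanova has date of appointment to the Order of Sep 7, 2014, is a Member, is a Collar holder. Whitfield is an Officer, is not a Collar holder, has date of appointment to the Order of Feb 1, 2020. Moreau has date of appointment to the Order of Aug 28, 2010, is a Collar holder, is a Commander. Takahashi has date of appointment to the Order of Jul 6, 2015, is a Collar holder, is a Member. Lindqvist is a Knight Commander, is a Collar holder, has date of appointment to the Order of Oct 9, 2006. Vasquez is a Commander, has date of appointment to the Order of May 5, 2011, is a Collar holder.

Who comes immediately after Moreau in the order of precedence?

By grade within the Order: Lindqvist (Knight Commander); then Vasquez, Moreau and Drummond (Commander); then Whitfield (Officer); then Takahashi, Ivanova and Salazar (Member).
Vasquez, Moreau and Drummond are each a Collar holder, so the next rule applies.
Among Vasquez, Moreau and Drummond, by date of appointment to the Order (later first): Vasquez (May 5, 2011) before Moreau (Aug 28, 2010) before Drummond (Dec 11, 2006).
Takahashi, Ivanova and Salazar are each a Collar holder, so the next rule applies.
Among Takahashi, Ivanova and Salazar, by date of appointment to the Order (later first): Takahashi (Jul 6, 2015) before Ivanova (Sep 7, 2014) before Salazar (Mar 14, 2010).
Order: Lindqvist, Vasquez, Moreau, Drummond, Whitfield, Takahashi, Ivanova, Salazar.

Drummond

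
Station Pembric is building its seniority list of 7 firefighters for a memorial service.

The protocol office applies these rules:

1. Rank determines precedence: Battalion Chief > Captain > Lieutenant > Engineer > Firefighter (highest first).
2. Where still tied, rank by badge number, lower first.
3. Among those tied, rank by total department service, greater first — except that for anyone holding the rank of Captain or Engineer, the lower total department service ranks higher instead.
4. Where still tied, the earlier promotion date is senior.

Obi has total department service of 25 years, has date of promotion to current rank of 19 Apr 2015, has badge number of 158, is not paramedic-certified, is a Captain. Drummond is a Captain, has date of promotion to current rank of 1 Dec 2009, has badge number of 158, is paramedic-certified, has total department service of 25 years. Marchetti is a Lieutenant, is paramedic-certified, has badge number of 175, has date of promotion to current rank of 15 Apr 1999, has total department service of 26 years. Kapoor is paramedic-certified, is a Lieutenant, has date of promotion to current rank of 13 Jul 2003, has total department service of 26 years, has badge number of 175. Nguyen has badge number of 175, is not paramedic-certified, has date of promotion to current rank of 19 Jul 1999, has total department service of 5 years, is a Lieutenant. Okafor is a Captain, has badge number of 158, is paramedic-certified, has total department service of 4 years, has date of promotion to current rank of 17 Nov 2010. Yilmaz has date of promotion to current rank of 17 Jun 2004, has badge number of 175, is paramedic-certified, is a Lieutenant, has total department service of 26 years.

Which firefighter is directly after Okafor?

Drummond

By rank: Okafor, Drummond and Obi (Captain); then Marchetti, Kapoor, Yilmaz and Nguyen (Lieutenant).
Okafor, Drummond and Obi all have badge number 158, so the next rule applies.
Among Okafor, Drummond and Obi, by total department service (lower first) (reversed rule for this group): Okafor (4 years) before Drummond and Obi (25 years).
Among Drummond and Obi, by date of promotion to current rank (earlier first): Drummond (1 Dec 2009) before Obi (19 Apr 2015).
Marchetti, Kapoor, Yilmaz and Nguyen all have badge number 175, so the next rule applies.
Among Marchetti, Kapoor, Yilmaz and Nguyen, by total department service (higher first): Marchetti, Kapoor and Yilmaz (26 years) before Nguyen (5 years).
Among Marchetti, Kapoor and Yilmaz, by date of promotion to current rank (earlier first): Marchetti (15 Apr 1999) before Kapoor (13 Jul 2003) before Yilmaz (17 Jun 2004).
Order: Okafor, Drummond, Obi, Marchetti, Kapoor, Yilmaz, Nguyen.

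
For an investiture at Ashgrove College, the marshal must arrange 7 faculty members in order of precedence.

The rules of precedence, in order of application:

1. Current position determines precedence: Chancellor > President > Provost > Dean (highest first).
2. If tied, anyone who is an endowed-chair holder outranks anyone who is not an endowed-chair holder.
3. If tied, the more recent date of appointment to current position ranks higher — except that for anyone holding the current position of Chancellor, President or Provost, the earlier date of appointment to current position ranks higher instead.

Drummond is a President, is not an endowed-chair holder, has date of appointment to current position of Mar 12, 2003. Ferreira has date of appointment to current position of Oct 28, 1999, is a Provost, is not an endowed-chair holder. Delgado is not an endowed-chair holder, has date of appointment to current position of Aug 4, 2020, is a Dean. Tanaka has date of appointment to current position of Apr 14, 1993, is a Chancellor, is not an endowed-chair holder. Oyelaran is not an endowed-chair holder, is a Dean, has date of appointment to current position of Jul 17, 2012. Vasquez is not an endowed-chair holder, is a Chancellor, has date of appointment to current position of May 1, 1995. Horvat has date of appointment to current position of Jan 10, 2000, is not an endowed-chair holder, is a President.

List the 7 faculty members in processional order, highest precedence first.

By current position: Tanaka and Vasquez (Chancellor); then Horvat and Drummond (President); then Ferreira (Provost); then Delgado and Oyelaran (Dean).
Tanaka and Vasquez are each not an endowed-chair holder, so the next rule applies.
Among Tanaka and Vasquez, by date of appointment to current position (earlier first) (reversed rule for this group): Tanaka (Apr 14, 1993) before Vasquez (May 1, 1995).
Horvat and Drummond are each not an endowed-chair holder, so the next rule applies.
Among Horvat and Drummond, by date of appointment to current position (earlier first) (reversed rule for this group): Horvat (Jan 10, 2000) before Drummond (Mar 12, 2003).
Delgado and Oyelaran are each not an endowed-chair holder, so the next rule applies.
Among Delgado and Oyelaran, by date of appointment to current position (later first): Delgado (Aug 4, 2020) before Oyelaran (Jul 17, 2012).
Full order: Tanaka, Vasquez, Horvat, Drummond, Ferreira, Delgado, Oyelaran.

Tanaka, Vasquez, Horvat, Drummond, Ferreira, Delgado, Oyelaran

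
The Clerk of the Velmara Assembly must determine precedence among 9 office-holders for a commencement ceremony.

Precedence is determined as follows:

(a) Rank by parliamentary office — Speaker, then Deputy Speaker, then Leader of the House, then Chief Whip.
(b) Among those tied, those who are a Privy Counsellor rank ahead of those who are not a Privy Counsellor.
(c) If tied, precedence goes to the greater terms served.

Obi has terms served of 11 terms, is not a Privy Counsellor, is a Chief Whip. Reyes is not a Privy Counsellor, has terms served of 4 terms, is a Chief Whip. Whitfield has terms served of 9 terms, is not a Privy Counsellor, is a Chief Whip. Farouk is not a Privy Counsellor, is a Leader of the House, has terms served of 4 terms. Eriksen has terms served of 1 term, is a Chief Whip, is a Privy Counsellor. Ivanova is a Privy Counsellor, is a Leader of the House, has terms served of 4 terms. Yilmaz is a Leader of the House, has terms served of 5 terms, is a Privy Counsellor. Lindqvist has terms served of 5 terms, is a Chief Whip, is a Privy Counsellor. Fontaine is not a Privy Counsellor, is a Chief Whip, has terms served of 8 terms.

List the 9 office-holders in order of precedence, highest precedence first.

By parliamentary office: Yilmaz, Ivanova and Farouk (Leader of the House); then Lindqvist, Eriksen, Obi, Whitfield, Fontaine and Reyes (Chief Whip).
Among Yilmaz, Ivanova and Farouk, a Privy Counsellor before not a Privy Counsellor: Yilmaz and Ivanova (a Privy Counsellor) before Farouk (not a Privy Counsellor).
Among Yilmaz and Ivanova, by terms served (higher first): Yilmaz (5 terms) before Ivanova (4 terms).
Among Lindqvist, Eriksen, Obi, Whitfield, Fontaine and Reyes, a Privy Counsellor before not a Privy Counsellor: Lindqvist and Eriksen (a Privy Counsellor) before Obi, Whitfield, Fontaine and Reyes (not a Privy Counsellor).
Among Lindqvist and Eriksen, by terms served (higher first): Lindqvist (5 terms) before Eriksen (1 term).
Among Obi, Whitfield, Fontaine and Reyes, by terms served (higher first): Obi (11 terms) before Whitfield (9 terms) before Fontaine (8 terms) before Reyes (4 terms).
Full order: Yilmaz, Ivanova, Farouk, Lindqvist, Eriksen, Obi, Whitfield, Fontaine, Reyes.

Yilmaz, Ivanova, Farouk, Lindqvist, Eriksen, Obi, Whitfield, Fontaine, Reyes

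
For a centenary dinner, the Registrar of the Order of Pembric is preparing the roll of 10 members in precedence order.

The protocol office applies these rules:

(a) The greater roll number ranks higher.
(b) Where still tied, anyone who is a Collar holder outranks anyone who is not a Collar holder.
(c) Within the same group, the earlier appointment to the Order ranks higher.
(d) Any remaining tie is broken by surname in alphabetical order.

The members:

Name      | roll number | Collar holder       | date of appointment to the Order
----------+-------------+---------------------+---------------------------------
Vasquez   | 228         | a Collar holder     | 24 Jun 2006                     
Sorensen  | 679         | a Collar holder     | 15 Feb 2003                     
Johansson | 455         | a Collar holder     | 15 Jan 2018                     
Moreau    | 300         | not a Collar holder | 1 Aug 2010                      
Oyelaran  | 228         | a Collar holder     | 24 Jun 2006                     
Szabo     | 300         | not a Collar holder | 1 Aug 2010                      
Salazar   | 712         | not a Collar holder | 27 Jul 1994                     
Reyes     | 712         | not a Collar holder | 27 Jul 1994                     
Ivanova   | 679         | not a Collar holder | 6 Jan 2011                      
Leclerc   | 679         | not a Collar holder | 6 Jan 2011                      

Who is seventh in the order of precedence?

Moreau

By roll number (higher first): Reyes and Salazar (both 712); then Sorensen, Ivanova and Leclerc (each 679); then Johansson (455); then Moreau and Szabo (both 300); then Oyelaran and Vasquez (both 228).
Reyes and Salazar are each not a Collar holder, so the next rule applies.
Reyes and Salazar both have date of appointment to the Order 27 Jul 1994, so the next rule applies.
Among Reyes and Salazar, alphabetically by surname: Reyes before Salazar.
Among Sorensen, Ivanova and Leclerc, a Collar holder before not a Collar holder: Sorensen (a Collar holder) before Ivanova and Leclerc (not a Collar holder).
Ivanova and Leclerc both have date of appointment to the Order 6 Jan 2011, so the next rule applies.
Among Ivanova and Leclerc, alphabetically by surname: Ivanova before Leclerc.
Moreau and Szabo are each not a Collar holder, so the next rule applies.
Moreau and Szabo both have date of appointment to the Order 1 Aug 2010, so the next rule applies.
Among Moreau and Szabo, alphabetically by surname: Moreau before Szabo.
Oyelaran and Vasquez are each a Collar holder, so the next rule applies.
Oyelaran and Vasquez both have date of appointment to the Order 24 Jun 2006, so the next rule applies.
Among Oyelaran and Vasquez, alphabetically by surname: Oyelaran before Vasquez.
Order: Reyes, Salazar, Sorensen, Ivanova, Leclerc, Johansson, Moreau, Szabo, Oyelaran, Vasquez.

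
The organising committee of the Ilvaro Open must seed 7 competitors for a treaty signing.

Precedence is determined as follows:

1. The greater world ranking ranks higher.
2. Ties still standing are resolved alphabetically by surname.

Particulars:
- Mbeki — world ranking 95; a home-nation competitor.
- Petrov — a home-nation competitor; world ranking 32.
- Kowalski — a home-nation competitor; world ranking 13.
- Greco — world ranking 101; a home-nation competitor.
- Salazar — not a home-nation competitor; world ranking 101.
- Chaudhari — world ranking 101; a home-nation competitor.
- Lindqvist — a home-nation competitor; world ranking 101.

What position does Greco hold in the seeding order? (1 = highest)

By world ranking (higher first): Chaudhari, Greco, Lindqvist and Salazar (each 101); then Mbeki (95); then Petrov (32); then Kowalski (13).
Among Chaudhari, Greco, Lindqvist and Salazar, alphabetically by surname: Chaudhari before Greco before Lindqvist before Salazar.
Order: Chaudhari, Greco, Lindqvist, Salazar, Mbeki, Petrov, Kowalski. So position 2.

2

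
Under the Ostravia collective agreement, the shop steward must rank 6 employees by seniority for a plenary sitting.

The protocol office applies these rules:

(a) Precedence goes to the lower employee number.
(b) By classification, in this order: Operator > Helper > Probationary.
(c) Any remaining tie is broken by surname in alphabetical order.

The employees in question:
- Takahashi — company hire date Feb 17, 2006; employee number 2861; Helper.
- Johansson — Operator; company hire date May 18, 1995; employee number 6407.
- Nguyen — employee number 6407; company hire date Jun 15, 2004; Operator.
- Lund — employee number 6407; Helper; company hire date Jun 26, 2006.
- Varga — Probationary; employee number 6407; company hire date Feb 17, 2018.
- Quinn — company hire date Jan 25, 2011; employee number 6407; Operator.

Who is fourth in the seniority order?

Quinn

By employee number (lower first): Takahashi (2861); then Johansson, Nguyen, Quinn, Lund and Varga (each 6407).
Among Johansson, Nguyen, Quinn, Lund and Varga, by classification: Johansson, Nguyen and Quinn (Operator) before Lund (Helper) before Varga (Probationary).
Among Johansson, Nguyen and Quinn, alphabetically by surname: Johansson before Nguyen before Quinn.
Order: Takahashi, Johansson, Nguyen, Quinn, Lund, Varga.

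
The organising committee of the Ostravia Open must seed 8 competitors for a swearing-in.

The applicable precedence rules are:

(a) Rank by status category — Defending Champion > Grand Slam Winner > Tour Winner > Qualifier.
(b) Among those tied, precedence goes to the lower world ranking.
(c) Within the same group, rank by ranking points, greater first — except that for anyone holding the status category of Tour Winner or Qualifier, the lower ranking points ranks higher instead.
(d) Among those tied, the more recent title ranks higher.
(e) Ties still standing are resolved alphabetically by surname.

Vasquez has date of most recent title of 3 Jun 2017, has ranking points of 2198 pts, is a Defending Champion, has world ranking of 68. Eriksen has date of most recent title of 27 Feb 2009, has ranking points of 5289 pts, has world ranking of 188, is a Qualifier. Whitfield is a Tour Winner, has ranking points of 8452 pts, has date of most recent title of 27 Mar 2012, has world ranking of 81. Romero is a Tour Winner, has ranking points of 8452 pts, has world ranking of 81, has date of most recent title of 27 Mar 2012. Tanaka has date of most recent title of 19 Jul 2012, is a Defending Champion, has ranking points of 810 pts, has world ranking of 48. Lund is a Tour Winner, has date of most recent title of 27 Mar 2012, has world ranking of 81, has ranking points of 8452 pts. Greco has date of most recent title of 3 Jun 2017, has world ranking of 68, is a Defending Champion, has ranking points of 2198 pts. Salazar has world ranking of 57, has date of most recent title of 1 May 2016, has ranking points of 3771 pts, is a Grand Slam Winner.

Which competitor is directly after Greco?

Vasquez

By status category: Tanaka, Greco and Vasquez (Defending Champion); then Salazar (Grand Slam Winner); then Lund, Romero and Whitfield (Tour Winner); then Eriksen (Qualifier).
Among Tanaka, Greco and Vasquez, by world ranking (lower first): Tanaka (48) before Greco and Vasquez (68).
Greco and Vasquez both have ranking points 2198 pts, so the next rule applies.
Greco and Vasquez both have date of most recent title 3 Jun 2017, so the next rule applies.
Among Greco and Vasquez, alphabetically by surname: Greco before Vasquez.
Lund, Romero and Whitfield all have world ranking 81, so the next rule applies.
Lund, Romero and Whitfield all have ranking points 8452 pts, so the next rule applies.
Lund, Romero and Whitfield all have date of most recent title 27 Mar 2012, so the next rule applies.
Among Lund, Romero and Whitfield, alphabetically by surname: Lund before Romero before Whitfield.
Order: Tanaka, Greco, Vasquez, Salazar, Lund, Romero, Whitfield, Eriksen.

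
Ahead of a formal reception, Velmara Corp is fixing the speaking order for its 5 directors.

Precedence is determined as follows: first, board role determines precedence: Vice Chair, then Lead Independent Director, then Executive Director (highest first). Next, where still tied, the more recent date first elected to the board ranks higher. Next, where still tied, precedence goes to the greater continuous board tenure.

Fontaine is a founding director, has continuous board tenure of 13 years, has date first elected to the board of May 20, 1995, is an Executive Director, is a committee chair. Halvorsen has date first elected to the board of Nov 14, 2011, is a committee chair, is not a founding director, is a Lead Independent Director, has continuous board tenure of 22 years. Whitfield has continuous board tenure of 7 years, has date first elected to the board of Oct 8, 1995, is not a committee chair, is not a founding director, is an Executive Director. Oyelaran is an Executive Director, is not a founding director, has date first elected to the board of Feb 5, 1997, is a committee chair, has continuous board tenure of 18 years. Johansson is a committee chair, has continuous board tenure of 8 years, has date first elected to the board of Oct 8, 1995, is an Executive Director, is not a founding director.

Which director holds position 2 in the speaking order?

By board role: Halvorsen (Lead Independent Director); then Oyelaran, Johansson, Whitfield and Fontaine (Executive Director).
Among Oyelaran, Johansson, Whitfield and Fontaine, by date first elected to the board (later first): Oyelaran (Feb 5, 1997) before Johansson and Whitfield (Oct 8, 1995) before Fontaine (May 20, 1995).
Among Johansson and Whitfield, by continuous board tenure (higher first): Johansson (8 years) before Whitfield (7 years).
Order: Halvorsen, Oyelaran, Johansson, Whitfield, Fontaine.

Oyelaran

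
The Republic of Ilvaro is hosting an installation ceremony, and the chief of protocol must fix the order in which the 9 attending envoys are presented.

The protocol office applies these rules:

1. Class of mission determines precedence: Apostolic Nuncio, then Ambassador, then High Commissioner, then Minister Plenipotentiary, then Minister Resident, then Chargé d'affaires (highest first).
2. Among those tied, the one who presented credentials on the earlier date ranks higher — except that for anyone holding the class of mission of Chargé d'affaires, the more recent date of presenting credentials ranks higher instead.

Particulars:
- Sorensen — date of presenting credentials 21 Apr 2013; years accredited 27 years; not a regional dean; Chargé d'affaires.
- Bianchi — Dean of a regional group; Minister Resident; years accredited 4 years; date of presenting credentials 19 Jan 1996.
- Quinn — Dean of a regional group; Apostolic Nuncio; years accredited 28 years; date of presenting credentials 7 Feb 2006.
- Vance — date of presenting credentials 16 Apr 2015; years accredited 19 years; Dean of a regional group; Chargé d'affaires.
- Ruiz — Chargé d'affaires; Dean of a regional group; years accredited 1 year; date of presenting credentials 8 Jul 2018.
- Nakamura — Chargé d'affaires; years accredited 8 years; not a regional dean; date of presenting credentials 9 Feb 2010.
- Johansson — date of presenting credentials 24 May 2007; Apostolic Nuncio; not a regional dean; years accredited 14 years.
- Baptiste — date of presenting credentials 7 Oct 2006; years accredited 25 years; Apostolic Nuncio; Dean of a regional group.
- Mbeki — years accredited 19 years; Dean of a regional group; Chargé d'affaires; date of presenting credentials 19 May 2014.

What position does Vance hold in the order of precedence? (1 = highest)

6

By class of mission: Quinn, Baptiste and Johansson (Apostolic Nuncio); then Bianchi (Minister Resident); then Ruiz, Vance, Mbeki, Sorensen and Nakamura (Chargé d'affaires).
Among Quinn, Baptiste and Johansson, by date of presenting credentials (earlier first): Quinn (7 Feb 2006) before Baptiste (7 Oct 2006) before Johansson (24 May 2007).
Among Ruiz, Vance, Mbeki, Sorensen and Nakamura, by date of presenting credentials (later first) (reversed rule for this group): Ruiz (8 Jul 2018) before Vance (16 Apr 2015) before Mbeki (19 May 2014) before Sorensen (21 Apr 2013) before Nakamura (9 Feb 2010).
Order: Quinn, Baptiste, Johansson, Bianchi, Ruiz, Vance, Mbeki, Sorensen, Nakamura. So position 6.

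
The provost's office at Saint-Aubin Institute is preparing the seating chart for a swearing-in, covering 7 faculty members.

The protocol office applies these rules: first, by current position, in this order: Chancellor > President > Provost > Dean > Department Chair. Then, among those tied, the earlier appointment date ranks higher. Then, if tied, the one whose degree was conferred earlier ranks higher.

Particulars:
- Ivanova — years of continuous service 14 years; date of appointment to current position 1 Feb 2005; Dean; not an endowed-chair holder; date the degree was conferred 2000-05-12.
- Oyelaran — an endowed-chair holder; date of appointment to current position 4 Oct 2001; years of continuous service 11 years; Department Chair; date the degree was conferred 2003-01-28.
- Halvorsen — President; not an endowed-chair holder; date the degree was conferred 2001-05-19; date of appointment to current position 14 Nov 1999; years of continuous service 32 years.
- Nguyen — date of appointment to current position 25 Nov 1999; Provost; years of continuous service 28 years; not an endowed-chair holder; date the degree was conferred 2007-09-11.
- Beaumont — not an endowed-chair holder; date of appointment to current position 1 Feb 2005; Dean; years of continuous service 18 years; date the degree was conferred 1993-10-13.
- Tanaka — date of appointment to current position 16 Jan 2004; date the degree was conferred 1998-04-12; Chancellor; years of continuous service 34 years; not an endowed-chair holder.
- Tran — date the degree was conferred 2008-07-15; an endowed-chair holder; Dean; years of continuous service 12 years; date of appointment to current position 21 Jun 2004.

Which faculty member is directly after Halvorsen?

Nguyen

By current position: Tanaka (Chancellor); then Halvorsen (President); then Nguyen (Provost); then Tran, Beaumont and Ivanova (Dean); then Oyelaran (Department Chair).
Among Tran, Beaumont and Ivanova, by date of appointment to current position (earlier first): Tran (21 Jun 2004) before Beaumont and Ivanova (1 Feb 2005).
Among Beaumont and Ivanova, by date the degree was conferred (earlier first): Beaumont (1993-10-13) before Ivanova (2000-05-12).
Order: Tanaka, Halvorsen, Nguyen, Tran, Beaumont, Ivanova, Oyelaran.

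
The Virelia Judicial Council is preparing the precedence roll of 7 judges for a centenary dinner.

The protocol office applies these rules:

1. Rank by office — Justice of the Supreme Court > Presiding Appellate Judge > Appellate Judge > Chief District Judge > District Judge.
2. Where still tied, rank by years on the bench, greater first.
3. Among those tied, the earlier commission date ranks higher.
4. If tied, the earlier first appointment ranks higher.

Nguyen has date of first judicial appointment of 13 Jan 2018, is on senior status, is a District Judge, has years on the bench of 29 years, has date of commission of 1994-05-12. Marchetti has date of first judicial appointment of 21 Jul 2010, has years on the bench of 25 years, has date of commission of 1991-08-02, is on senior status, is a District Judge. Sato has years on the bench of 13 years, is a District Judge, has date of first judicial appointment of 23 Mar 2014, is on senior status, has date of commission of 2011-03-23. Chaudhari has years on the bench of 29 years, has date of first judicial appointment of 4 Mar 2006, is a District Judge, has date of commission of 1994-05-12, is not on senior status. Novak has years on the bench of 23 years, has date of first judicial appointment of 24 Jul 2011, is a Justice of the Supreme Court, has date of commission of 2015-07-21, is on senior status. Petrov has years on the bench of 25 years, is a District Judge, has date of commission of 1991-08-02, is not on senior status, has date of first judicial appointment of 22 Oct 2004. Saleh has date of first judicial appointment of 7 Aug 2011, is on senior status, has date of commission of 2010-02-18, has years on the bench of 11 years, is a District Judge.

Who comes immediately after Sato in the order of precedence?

Saleh

By office: Novak (Justice of the Supreme Court); then Chaudhari, Nguyen, Petrov, Marchetti, Sato and Saleh (District Judge).
Among Chaudhari, Nguyen, Petrov, Marchetti, Sato and Saleh, by years on the bench (higher first): Chaudhari and Nguyen (29 years) before Petrov and Marchetti (25 years) before Sato (13 years) before Saleh (11 years).
Chaudhari and Nguyen both have date of commission 1994-05-12, so the next rule applies.
Among Chaudhari and Nguyen, by date of first judicial appointment (earlier first): Chaudhari (4 Mar 2006) before Nguyen (13 Jan 2018).
Petrov and Marchetti both have date of commission 1991-08-02, so the next rule applies.
Among Petrov and Marchetti, by date of first judicial appointment (earlier first): Petrov (22 Oct 2004) before Marchetti (21 Jul 2010).
Order: Novak, Chaudhari, Nguyen, Petrov, Marchetti, Sato, Saleh.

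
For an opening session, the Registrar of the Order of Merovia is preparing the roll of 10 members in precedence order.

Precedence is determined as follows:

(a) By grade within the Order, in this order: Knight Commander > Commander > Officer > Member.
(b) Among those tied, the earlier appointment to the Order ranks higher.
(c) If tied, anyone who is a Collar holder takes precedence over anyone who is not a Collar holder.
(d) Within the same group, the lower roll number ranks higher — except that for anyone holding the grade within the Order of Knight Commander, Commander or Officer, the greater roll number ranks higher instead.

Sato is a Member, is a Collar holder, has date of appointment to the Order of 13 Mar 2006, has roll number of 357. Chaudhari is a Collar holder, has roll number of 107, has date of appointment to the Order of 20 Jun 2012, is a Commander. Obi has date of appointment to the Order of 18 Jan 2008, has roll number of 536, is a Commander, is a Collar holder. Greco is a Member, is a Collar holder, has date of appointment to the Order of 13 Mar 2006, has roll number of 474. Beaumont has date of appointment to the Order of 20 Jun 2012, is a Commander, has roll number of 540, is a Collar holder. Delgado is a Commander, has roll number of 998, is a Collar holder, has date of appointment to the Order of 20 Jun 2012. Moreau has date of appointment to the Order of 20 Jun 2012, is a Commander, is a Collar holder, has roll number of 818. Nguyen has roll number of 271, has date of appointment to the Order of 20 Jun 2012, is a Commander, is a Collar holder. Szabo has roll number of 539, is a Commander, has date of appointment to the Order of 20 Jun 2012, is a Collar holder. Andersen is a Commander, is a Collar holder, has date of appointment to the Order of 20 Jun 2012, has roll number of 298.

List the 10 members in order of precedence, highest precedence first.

Obi, Delgado, Moreau, Beaumont, Szabo, Andersen, Nguyen, Chaudhari, Sato, Greco

By grade within the Order: Obi, Delgado, Moreau, Beaumont, Szabo, Andersen, Nguyen and Chaudhari (Commander); then Sato and Greco (Member).
Among Obi, Delgado, Moreau, Beaumont, Szabo, Andersen, Nguyen and Chaudhari, by date of appointment to the Order (earlier first): Obi (18 Jan 2008) before Delgado, Moreau, Beaumont, Szabo, Andersen, Nguyen and Chaudhari (20 Jun 2012).
Delgado, Moreau, Beaumont, Szabo, Andersen, Nguyen and Chaudhari are each a Collar holder, so the next rule applies.
Among Delgado, Moreau, Beaumont, Szabo, Andersen, Nguyen and Chaudhari, by roll number (higher first) (reversed rule for this group): Delgado (998) before Moreau (818) before Beaumont (540) before Szabo (539) before Andersen (298) before Nguyen (271) before Chaudhari (107).
Sato and Greco both have date of appointment to the Order 13 Mar 2006, so the next rule applies.
Sato and Greco are each a Collar holder, so the next rule applies.
Among Sato and Greco, by roll number (lower first): Sato (357) before Greco (474).
Full order: Obi, Delgado, Moreau, Beaumont, Szabo, Andersen, Nguyen, Chaudhari, Sato, Greco.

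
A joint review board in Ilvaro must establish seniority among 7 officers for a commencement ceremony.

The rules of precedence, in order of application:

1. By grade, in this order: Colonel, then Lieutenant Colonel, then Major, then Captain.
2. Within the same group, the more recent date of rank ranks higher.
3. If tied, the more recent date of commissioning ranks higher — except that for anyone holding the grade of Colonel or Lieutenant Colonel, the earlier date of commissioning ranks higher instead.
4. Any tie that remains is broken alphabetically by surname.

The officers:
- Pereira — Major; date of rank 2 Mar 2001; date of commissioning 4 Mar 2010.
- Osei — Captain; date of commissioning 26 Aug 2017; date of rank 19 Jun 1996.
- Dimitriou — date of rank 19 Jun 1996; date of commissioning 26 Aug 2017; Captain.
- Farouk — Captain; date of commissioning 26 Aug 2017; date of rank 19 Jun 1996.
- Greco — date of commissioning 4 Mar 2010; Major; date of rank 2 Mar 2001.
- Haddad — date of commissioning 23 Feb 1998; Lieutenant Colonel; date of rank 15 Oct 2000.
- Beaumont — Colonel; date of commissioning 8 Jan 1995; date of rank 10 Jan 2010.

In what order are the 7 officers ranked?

By grade: Beaumont (Colonel); then Haddad (Lieutenant Colonel); then Greco and Pereira (Major); then Dimitriou, Farouk and Osei (Captain).
Greco and Pereira both have date of rank 2 Mar 2001, so the next rule applies.
Greco and Pereira both have date of commissioning 4 Mar 2010, so the next rule applies.
Among Greco and Pereira, alphabetically by surname: Greco before Pereira.
Dimitriou, Farouk and Osei all have date of rank 19 Jun 1996, so the next rule applies.
Dimitriou, Farouk and Osei all have date of commissioning 26 Aug 2017, so the next rule applies.
Among Dimitriou, Farouk and Osei, alphabetically by surname: Dimitriou before Farouk before Osei.
Full order: Beaumont, Haddad, Greco, Pereira, Dimitriou, Farouk, Osei.

Beaumont, Haddad, Greco, Pereira, Dimitriou, Farouk, Osei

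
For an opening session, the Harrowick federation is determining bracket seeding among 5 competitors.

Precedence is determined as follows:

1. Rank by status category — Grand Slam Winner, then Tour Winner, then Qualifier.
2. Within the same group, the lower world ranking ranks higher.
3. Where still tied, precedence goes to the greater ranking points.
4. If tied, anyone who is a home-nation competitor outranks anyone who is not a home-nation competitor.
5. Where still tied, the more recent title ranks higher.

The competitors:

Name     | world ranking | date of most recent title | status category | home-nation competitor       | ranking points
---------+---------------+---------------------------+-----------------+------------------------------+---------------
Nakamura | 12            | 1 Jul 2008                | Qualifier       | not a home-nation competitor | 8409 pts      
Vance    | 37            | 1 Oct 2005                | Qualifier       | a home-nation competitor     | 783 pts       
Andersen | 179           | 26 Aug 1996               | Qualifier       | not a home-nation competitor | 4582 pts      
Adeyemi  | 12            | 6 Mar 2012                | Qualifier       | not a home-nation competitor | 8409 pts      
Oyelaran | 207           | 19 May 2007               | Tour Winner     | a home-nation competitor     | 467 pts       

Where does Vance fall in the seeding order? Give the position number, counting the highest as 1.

By status category: Oyelaran (Tour Winner); then Adeyemi, Nakamura, Vance and Andersen (Qualifier).
Among Adeyemi, Nakamura, Vance and Andersen, by world ranking (lower first): Adeyemi and Nakamura (12) before Vance (37) before Andersen (179).
Adeyemi and Nakamura both have ranking points 8409 pts, so the next rule applies.
Adeyemi and Nakamura are each not a home-nation competitor, so the next rule applies.
Among Adeyemi and Nakamura, by date of most recent title (later first): Adeyemi (6 Mar 2012) before Nakamura (1 Jul 2008).
Order: Oyelaran, Adeyemi, Nakamura, Vance, Andersen. So position 4.

4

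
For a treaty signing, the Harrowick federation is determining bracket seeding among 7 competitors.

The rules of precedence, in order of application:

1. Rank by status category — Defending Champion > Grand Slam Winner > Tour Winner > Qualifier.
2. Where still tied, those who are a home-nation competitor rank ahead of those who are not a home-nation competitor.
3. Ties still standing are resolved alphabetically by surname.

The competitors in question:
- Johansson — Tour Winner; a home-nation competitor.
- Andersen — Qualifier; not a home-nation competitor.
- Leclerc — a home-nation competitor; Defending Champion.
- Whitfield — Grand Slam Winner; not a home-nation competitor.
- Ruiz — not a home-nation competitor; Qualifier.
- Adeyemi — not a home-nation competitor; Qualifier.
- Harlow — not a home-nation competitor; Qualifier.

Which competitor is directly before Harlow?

Andersen

By status category: Leclerc (Defending Champion); then Whitfield (Grand Slam Winner); then Johansson (Tour Winner); then Adeyemi, Andersen, Harlow and Ruiz (Qualifier).
Adeyemi, Andersen, Harlow and Ruiz are each not a home-nation competitor, so the next rule applies.
Among Adeyemi, Andersen, Harlow and Ruiz, alphabetically by surname: Adeyemi before Andersen before Harlow before Ruiz.
Order: Leclerc, Whitfield, Johansson, Adeyemi, Andersen, Harlow, Ruiz.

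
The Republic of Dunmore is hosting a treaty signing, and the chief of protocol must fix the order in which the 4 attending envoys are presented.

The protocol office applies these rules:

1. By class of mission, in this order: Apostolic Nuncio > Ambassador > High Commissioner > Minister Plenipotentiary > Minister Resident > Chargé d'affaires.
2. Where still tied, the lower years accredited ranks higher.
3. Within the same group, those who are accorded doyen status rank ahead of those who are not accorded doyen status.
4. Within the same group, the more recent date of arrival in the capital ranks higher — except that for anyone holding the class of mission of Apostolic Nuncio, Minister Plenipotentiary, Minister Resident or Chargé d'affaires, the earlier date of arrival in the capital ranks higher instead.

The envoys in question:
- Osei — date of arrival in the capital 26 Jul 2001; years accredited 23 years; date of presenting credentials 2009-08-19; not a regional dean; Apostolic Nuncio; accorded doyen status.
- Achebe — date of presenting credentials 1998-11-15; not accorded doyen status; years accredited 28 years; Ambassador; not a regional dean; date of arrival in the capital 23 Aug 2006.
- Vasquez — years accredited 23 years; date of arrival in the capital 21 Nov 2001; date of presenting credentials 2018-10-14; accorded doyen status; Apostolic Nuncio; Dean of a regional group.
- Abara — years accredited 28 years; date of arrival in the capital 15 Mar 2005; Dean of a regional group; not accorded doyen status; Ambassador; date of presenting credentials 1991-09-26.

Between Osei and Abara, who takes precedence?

Osei

By class of mission: Osei and Vasquez (Apostolic Nuncio); then Achebe and Abara (Ambassador).
Osei and Vasquez both have years accredited 23 years, so the next rule applies.
Osei and Vasquez are each accorded doyen status, so the next rule applies.
Among Osei and Vasquez, by date of arrival in the capital (earlier first) (reversed rule for this group): Osei (26 Jul 2001) before Vasquez (21 Nov 2001).
Achebe and Abara both have years accredited 28 years, so the next rule applies.
Achebe and Abara are each not accorded doyen status, so the next rule applies.
Among Achebe and Abara, by date of arrival in the capital (later first): Achebe (23 Aug 2006) before Abara (15 Mar 2005).
So Osei takes precedence.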